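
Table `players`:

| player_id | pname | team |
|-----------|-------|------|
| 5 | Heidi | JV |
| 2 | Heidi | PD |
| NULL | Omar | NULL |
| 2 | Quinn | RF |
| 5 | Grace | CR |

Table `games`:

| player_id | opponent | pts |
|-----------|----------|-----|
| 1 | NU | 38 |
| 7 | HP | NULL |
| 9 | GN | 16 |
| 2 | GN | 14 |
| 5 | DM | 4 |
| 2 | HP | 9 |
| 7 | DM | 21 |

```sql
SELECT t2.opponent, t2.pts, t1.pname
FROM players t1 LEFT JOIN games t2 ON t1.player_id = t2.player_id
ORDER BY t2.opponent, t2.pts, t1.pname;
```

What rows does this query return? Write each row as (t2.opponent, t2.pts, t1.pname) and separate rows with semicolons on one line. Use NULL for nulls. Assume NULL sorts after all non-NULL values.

LEFT JOIN keeps every row from `players`; unmatched rows get NULL for `games`'s columns.
Matching on t1.player_id = t2.player_id. A NULL in a compared column never satisfies the condition.
- player_id=5: 1 matching t2 row(s), so 1 row(s) emitted.
- player_id=2: 2 matching t2 row(s), so 2 row(s) emitted.
- player_id=NULL: no t2 row matches, row kept with t2 columns NULL.
- player_id=2: 2 matching t2 row(s), so 2 row(s) emitted.
- player_id=5: 1 matching t2 row(s), so 1 row(s) emitted.
After projecting and ordering:
t2.opponent | t2.pts | t1.pname
DM | 4 | Grace
DM | 4 | Heidi
GN | 14 | Heidi
GN | 14 | Quinn
HP | 9 | Heidi
HP | 9 | Quinn
NULL | NULL | Omar

(DM, 4, Grace); (DM, 4, Heidi); (GN, 14, Heidi); (GN, 14, Quinn); (HP, 9, Heidi); (HP, 9, Quinn); (NULL, NULL, Omar)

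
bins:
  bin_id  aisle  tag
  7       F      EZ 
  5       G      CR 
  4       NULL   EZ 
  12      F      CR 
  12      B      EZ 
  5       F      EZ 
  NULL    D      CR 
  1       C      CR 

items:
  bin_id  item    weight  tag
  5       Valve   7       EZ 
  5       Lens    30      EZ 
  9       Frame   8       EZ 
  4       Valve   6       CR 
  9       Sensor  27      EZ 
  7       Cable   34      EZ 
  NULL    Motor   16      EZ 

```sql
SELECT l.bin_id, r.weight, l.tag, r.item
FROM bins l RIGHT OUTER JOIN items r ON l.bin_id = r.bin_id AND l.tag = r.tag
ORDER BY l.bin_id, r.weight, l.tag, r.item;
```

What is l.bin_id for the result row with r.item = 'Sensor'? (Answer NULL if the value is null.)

NULL

RIGHT JOIN keeps every row from `items`; unmatched rows get NULL for `bins`'s columns.
Matching on l.bin_id = r.bin_id AND l.tag = r.tag. A NULL in a compared column never satisfies the condition.
- l row (bin_id=7, tag=EZ): matches 1 r row(s) → 1 output row(s).
- l row (bin_id=5, tag=CR): no match.
- l row (bin_id=4, tag=EZ): no match.
- l row (bin_id=12, tag=CR): no match.
- l row (bin_id=12, tag=EZ): no match.
- l row (bin_id=5, tag=EZ): matches 2 r row(s) → 2 output row(s).
- l row (bin_id=NULL, tag=CR): no match.
- l row (bin_id=1, tag=CR): no match.
- plus 4 unmatched r row(s), each kept with NULL l columns.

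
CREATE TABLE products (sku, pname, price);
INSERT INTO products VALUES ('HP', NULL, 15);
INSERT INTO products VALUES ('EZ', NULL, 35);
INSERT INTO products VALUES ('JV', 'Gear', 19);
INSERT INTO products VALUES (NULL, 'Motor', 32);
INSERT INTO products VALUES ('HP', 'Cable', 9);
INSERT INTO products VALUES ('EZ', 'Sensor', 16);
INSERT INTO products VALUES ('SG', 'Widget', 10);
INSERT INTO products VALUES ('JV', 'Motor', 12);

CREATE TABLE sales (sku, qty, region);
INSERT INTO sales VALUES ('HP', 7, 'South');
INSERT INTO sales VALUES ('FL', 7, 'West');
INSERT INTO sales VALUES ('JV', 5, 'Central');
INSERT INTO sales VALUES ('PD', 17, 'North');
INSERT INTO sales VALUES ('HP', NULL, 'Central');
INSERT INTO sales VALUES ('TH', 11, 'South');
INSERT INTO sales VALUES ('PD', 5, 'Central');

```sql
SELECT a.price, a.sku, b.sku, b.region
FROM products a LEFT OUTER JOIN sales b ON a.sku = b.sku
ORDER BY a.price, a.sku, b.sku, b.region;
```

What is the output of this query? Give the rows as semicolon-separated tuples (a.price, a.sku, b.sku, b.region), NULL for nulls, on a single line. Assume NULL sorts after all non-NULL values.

(9, HP, HP, Central); (9, HP, HP, South); (10, SG, NULL, NULL); (12, JV, JV, Central); (15, HP, HP, Central); (15, HP, HP, South); (16, EZ, NULL, NULL); (19, JV, JV, Central); (32, NULL, NULL, NULL); (35, EZ, NULL, NULL)

LEFT JOIN keeps every row from `products`; unmatched rows get NULL for `sales`'s columns.
Matching on a.sku = b.sku. A NULL in a compared column never satisfies the condition.
Matched pairs: 6; unmatched a rows kept: 4.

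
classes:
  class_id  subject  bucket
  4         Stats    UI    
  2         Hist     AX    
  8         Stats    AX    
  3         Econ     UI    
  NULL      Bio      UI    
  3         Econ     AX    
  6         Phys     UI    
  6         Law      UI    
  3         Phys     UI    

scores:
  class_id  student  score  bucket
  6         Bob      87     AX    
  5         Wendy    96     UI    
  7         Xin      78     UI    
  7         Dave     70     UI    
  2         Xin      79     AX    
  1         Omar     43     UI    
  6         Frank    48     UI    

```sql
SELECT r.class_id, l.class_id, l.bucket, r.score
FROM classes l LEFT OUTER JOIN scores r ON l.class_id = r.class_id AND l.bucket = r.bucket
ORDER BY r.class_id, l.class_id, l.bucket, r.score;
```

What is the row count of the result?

9

LEFT JOIN keeps every row from `classes`; unmatched rows get NULL for `scores`'s columns.
Matching on l.class_id = r.class_id AND l.bucket = r.bucket. A NULL in a compared column never satisfies the condition.
- l[0] class_id=4, bucket=UI → no match; kept with NULLs on the r side.
- l[1] class_id=2, bucket=AX → 1 match(es) in r → 1 row(s).
- l[2] class_id=8, bucket=AX → no match; kept with NULLs on the r side.
- l[3] class_id=3, bucket=UI → no match; kept with NULLs on the r side.
- l[4] class_id=NULL, bucket=UI → no match; kept with NULLs on the r side.
- l[5] class_id=3, bucket=AX → no match; kept with NULLs on the r side.
- l[6] class_id=6, bucket=UI → 1 match(es) in r → 1 row(s).
- l[7] class_id=6, bucket=UI → 1 match(es) in r → 1 row(s).
- l[8] class_id=3, bucket=UI → no match; kept with NULLs on the r side.
Total: 3 matched + 6 padded = 9 rows.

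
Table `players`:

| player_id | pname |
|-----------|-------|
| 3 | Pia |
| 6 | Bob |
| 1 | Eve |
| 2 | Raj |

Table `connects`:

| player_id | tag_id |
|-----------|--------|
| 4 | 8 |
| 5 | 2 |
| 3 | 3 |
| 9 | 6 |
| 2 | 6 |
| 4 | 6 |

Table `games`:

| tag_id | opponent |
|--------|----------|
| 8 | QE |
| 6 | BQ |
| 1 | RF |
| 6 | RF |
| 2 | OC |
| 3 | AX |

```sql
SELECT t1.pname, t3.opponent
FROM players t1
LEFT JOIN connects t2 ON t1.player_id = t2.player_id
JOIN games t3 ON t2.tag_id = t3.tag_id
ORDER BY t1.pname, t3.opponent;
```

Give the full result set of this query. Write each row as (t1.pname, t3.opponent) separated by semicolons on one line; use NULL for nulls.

Joins associate left-to-right: players LEFT JOIN connects on player_id gives 4 intermediate row(s).
Then INNER JOIN `games t3` on tag_id: keep only rows whose t2.tag_id appears in t3.

(Pia, AX); (Raj, BQ); (Raj, RF)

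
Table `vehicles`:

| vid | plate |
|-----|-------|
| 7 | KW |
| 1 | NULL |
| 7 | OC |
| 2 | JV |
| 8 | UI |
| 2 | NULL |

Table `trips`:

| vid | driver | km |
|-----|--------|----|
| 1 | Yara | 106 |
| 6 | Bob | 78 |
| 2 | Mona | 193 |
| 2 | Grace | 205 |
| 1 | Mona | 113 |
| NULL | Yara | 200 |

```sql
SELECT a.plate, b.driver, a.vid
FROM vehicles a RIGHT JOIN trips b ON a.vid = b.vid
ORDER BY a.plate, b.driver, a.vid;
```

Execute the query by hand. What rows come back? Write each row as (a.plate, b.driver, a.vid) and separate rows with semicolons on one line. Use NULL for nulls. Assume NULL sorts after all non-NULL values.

(JV, Grace, 2); (JV, Mona, 2); (NULL, Bob, NULL); (NULL, Grace, 2); (NULL, Mona, 1); (NULL, Mona, 2); (NULL, Yara, 1); (NULL, Yara, NULL)

RIGHT JOIN keeps every row from `trips`; unmatched rows get NULL for `vehicles`'s columns.
Matching on a.vid = b.vid. A NULL in a compared column never satisfies the condition.
Matched pairs: 6; unmatched b rows kept: 2.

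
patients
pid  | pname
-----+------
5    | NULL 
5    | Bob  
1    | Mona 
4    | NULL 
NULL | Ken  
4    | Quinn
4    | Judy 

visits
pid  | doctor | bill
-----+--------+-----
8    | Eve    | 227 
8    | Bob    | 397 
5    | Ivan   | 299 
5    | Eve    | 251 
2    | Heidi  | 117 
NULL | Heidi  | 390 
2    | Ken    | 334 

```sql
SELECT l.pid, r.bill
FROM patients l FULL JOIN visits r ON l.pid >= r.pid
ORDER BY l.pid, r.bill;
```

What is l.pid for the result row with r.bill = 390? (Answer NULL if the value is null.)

FULL OUTER JOIN keeps every row from both sides; unmatched rows get NULL for the other side's columns.
Matching on l.pid >= r.pid. A NULL in a compared column never satisfies the condition.
- l row (pid=5): matches 4 r row(s) → 4 output row(s).
- l row (pid=5): matches 4 r row(s) → 4 output row(s).
- l row (pid=1): no match → kept, r columns NULL.
- l row (pid=4): matches 2 r row(s) → 2 output row(s).
- l row (pid=NULL): no match → kept, r columns NULL.
- l row (pid=4): matches 2 r row(s) → 2 output row(s).
- l row (pid=4): matches 2 r row(s) → 2 output row(s).
- 3 r row(s) had no l match → kept, l columns NULL.

NULL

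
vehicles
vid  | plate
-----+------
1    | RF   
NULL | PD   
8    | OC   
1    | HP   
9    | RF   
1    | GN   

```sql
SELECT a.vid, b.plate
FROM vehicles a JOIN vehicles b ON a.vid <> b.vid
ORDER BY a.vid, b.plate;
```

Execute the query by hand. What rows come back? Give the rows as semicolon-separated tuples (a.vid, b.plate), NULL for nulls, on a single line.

(1, OC); (1, OC); (1, OC); (1, RF); (1, RF); (1, RF); (8, GN); (8, HP); (8, RF); (8, RF); (9, GN); (9, HP); (9, OC); (9, RF)

INNER JOIN keeps only pairs where the ON condition holds.
Matching on a.vid <> b.vid. A NULL in a compared column never satisfies the condition.
Matched pairs: 14.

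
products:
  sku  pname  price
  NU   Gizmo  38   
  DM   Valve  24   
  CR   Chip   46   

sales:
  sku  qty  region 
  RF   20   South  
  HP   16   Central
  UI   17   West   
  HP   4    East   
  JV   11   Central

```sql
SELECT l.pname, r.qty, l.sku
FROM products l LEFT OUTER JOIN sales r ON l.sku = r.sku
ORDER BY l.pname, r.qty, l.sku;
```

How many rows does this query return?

3

LEFT JOIN keeps every row from `products`; unmatched rows get NULL for `sales`'s columns.
Matching on l.sku = r.sku.
- l row (sku=NU): no match → kept, r columns NULL.
- l row (sku=DM): no match → kept, r columns NULL.
- l row (sku=CR): no match → kept, r columns NULL.
Total: 0 matched + 3 padded = 3 rows.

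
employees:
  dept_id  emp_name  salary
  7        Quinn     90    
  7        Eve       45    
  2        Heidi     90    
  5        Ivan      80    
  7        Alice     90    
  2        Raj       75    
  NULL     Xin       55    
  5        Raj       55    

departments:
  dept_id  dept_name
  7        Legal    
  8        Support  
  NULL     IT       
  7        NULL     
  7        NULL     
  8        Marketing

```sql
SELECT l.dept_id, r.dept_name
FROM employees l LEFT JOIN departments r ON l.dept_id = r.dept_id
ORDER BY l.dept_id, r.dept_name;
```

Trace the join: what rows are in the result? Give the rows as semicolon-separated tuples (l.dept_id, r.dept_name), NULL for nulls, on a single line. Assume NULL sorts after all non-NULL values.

(2, NULL); (2, NULL); (5, NULL); (5, NULL); (7, Legal); (7, Legal); (7, Legal); (7, NULL); (7, NULL); (7, NULL); (7, NULL); (7, NULL); (7, NULL); (NULL, NULL)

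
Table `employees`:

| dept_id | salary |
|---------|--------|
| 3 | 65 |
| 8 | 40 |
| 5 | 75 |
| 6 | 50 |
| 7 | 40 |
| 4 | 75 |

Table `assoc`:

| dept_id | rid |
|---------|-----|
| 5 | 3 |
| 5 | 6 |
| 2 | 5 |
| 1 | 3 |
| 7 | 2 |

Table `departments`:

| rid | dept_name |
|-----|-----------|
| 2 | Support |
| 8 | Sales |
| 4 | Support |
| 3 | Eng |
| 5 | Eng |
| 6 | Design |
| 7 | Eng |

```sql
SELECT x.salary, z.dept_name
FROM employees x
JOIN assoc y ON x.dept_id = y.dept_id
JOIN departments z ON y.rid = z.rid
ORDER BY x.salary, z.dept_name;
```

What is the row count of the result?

Step 1 — x INNER JOIN y on dept_id → 3 row(s).
Then INNER JOIN `departments z` on rid: keep only rows whose y.rid appears in z.
Result: 3 row(s).

3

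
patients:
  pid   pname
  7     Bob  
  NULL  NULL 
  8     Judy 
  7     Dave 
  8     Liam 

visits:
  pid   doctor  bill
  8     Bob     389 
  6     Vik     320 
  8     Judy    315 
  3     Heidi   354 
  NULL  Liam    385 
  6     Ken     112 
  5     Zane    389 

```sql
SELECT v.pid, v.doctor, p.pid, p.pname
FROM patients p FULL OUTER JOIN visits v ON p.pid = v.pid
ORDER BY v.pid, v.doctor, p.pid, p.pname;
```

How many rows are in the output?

12

FULL OUTER JOIN keeps every row from both sides; unmatched rows get NULL for the other side's columns.
Matching on p.pid = v.pid. A NULL in a compared column never satisfies the condition.
- pid=7: no v row matches, row kept with v columns NULL.
- pid=NULL: no v row matches, row kept with v columns NULL.
- pid=8: 2 matching v row(s), so 2 row(s) emitted.
- pid=7: no v row matches, row kept with v columns NULL.
- pid=8: 2 matching v row(s), so 2 row(s) emitted.
- 5 row(s) from v found no p partner → padded with NULL.
Total: 4 matched + 8 padded = 12 rows.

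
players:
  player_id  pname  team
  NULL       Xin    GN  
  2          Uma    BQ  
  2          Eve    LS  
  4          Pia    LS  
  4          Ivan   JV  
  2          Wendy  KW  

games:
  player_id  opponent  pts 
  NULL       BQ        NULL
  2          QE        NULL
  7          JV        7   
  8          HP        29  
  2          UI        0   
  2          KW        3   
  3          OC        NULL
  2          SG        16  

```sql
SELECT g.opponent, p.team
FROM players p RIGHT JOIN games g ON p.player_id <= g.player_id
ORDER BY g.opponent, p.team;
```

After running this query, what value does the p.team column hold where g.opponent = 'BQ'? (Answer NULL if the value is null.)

NULL

RIGHT JOIN keeps every row from `games`; unmatched rows get NULL for `players`'s columns.
Matching on p.player_id <= g.player_id. A NULL in a compared column never satisfies the condition.
- p[0] player_id=NULL → no match.
- p[1] player_id=2 → 7 match(es) in g → 7 row(s).
- p[2] player_id=2 → 7 match(es) in g → 7 row(s).
- p[3] player_id=4 → 2 match(es) in g → 2 row(s).
- p[4] player_id=4 → 2 match(es) in g → 2 row(s).
- p[5] player_id=2 → 7 match(es) in g → 7 row(s).
- 1 row(s) from g found no p partner → padded with NULL.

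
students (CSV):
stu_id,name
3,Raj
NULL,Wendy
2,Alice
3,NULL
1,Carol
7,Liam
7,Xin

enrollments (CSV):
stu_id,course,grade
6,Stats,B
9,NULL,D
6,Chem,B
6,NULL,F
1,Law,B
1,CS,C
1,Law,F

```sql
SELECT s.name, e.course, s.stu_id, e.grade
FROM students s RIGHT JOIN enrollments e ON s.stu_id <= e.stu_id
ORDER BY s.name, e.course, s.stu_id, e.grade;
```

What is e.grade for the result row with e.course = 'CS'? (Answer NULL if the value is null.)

C

RIGHT JOIN keeps every row from `enrollments`; unmatched rows get NULL for `students`'s columns.
Matching on s.stu_id <= e.stu_id. A NULL in a compared column never satisfies the condition.
Matched pairs: 21; unmatched e rows kept: 0.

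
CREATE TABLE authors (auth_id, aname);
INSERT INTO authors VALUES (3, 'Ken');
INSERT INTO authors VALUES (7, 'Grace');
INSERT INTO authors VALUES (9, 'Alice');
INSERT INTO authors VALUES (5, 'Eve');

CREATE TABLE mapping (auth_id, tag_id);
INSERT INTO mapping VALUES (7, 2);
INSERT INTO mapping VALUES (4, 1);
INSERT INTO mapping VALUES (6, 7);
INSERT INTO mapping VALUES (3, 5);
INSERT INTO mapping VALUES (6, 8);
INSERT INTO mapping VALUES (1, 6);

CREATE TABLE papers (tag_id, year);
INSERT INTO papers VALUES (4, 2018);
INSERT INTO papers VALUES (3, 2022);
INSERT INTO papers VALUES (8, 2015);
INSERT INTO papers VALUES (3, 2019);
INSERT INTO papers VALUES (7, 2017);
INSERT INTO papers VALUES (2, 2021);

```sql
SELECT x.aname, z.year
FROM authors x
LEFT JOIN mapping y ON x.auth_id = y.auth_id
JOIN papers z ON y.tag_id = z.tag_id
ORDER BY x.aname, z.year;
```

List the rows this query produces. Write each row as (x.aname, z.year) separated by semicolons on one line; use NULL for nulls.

(Grace, 2021)

Step 1 — x LEFT JOIN y on auth_id → 4 row(s).
Then INNER JOIN `papers z` on tag_id: keep only rows whose y.tag_id appears in z.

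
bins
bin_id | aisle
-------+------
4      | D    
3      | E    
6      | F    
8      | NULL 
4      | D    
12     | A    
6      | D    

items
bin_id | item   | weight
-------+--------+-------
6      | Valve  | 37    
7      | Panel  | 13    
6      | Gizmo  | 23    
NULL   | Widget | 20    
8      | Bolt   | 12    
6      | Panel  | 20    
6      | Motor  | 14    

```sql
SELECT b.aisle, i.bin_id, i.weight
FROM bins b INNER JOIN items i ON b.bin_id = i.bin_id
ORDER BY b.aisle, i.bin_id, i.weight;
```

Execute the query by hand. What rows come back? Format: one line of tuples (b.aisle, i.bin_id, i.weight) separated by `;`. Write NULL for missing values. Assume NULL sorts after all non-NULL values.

INNER JOIN keeps only pairs where the ON condition holds.
Matching on b.bin_id = i.bin_id. A NULL in a compared column never satisfies the condition.
- bin_id=4: no matching i row, dropped.
- bin_id=3: no matching i row, dropped.
- bin_id=6: 4 matching i row(s), so 4 row(s) emitted.
- bin_id=8: 1 matching i row(s), so 1 row(s) emitted.
- bin_id=4: no matching i row, dropped.
- bin_id=12: no matching i row, dropped.
- bin_id=6: 4 matching i row(s), so 4 row(s) emitted.
After projecting and ordering:
b.aisle | i.bin_id | i.weight
D | 6 | 14
D | 6 | 20
D | 6 | 23
D | 6 | 37
F | 6 | 14
F | 6 | 20
F | 6 | 23
F | 6 | 37
NULL | 8 | 12

(D, 6, 14); (D, 6, 20); (D, 6, 23); (D, 6, 37); (F, 6, 14); (F, 6, 20); (F, 6, 23); (F, 6, 37); (NULL, 8, 12)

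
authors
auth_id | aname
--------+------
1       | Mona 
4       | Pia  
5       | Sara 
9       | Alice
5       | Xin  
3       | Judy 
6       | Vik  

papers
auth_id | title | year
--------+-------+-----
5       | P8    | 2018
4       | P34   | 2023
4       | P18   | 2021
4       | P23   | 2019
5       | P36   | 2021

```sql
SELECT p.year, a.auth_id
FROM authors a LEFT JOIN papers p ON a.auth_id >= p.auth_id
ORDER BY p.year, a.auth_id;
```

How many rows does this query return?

25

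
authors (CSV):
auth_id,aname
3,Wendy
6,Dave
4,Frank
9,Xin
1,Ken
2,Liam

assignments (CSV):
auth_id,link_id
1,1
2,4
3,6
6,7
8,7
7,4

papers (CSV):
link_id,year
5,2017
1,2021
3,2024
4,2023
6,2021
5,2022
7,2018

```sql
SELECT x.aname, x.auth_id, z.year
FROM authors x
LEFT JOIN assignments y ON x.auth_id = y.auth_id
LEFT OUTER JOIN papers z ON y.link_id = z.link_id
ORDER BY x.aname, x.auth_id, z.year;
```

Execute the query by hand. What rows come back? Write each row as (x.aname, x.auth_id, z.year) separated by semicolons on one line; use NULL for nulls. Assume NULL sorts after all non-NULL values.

(Dave, 6, 2018); (Frank, 4, NULL); (Ken, 1, 2021); (Liam, 2, 2023); (Wendy, 3, 2021); (Xin, 9, NULL)

Step 1 — x LEFT JOIN y on auth_id → 6 row(s).
Then LEFT JOIN `papers z` on link_id: each of those 6 rows is kept; rows whose y.link_id has no match in z get NULL for z's columns.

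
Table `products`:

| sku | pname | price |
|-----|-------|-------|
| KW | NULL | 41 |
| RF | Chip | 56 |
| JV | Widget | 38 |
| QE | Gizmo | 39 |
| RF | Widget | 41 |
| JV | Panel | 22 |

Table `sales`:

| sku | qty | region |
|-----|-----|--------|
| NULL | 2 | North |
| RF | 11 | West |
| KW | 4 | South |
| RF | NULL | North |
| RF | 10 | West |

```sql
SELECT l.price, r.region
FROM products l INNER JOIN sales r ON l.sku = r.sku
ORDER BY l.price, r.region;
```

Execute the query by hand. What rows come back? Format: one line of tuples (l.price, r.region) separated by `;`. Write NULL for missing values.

(41, North); (41, South); (41, West); (41, West); (56, North); (56, West); (56, West)

INNER JOIN keeps only pairs where the ON condition holds.
Matching on l.sku = r.sku. A NULL in a compared column never satisfies the condition.
Matched pairs: 7.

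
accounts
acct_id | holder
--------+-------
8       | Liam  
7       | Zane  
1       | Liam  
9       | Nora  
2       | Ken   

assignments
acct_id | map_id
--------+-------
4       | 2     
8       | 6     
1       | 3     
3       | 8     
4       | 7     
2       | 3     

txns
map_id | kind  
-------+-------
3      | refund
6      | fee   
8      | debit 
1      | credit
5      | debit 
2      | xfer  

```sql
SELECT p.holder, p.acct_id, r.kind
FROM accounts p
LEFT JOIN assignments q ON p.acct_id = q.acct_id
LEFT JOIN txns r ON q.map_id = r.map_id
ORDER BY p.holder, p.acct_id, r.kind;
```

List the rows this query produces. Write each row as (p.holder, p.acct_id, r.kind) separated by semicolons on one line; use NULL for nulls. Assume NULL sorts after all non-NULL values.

(Ken, 2, refund); (Liam, 1, refund); (Liam, 8, fee); (Nora, 9, NULL); (Zane, 7, NULL)

Joins associate left-to-right: accounts LEFT JOIN assignments on acct_id gives 5 intermediate row(s).
Then LEFT JOIN `txns r` on map_id: each of those 5 rows is kept; rows whose q.map_id has no match in r get NULL for r's columns.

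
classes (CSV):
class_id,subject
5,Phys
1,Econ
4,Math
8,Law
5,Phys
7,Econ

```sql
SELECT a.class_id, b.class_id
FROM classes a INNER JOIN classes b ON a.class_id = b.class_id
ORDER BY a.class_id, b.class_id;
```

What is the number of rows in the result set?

INNER JOIN keeps only pairs where the ON condition holds.
Matching on a.class_id = b.class_id.
- class_id=5: 2 matching b row(s), so 2 row(s) emitted.
- class_id=1: 1 matching b row(s), so 1 row(s) emitted.
- class_id=4: 1 matching b row(s), so 1 row(s) emitted.
- class_id=8: 1 matching b row(s), so 1 row(s) emitted.
- class_id=5: 2 matching b row(s), so 2 row(s) emitted.
- class_id=7: 1 matching b row(s), so 1 row(s) emitted.
Total: 8 rows.

8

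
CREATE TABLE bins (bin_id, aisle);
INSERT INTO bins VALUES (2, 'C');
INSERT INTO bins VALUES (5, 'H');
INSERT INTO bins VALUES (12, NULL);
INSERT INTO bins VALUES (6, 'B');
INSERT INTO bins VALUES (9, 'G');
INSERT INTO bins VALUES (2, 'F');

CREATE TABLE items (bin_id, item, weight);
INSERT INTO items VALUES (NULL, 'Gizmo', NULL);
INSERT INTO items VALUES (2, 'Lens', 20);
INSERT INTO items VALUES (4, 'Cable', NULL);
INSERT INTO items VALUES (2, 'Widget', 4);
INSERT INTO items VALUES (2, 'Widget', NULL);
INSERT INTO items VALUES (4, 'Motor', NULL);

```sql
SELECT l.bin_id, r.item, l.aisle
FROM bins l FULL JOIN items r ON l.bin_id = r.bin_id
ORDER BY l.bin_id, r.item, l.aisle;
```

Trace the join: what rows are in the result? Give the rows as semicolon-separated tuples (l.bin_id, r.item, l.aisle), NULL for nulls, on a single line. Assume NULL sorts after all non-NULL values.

(2, Lens, C); (2, Lens, F); (2, Widget, C); (2, Widget, C); (2, Widget, F); (2, Widget, F); (5, NULL, H); (6, NULL, B); (9, NULL, G); (12, NULL, NULL); (NULL, Cable, NULL); (NULL, Gizmo, NULL); (NULL, Motor, NULL)

FULL OUTER JOIN keeps every row from both sides; unmatched rows get NULL for the other side's columns.
Matching on l.bin_id = r.bin_id. A NULL in a compared column never satisfies the condition.
- l (bin_id=2) pairs with 3 row(s) of r.
- l (bin_id=5) has no partner → padded with NULL.
- l (bin_id=12) has no partner → padded with NULL.
- l (bin_id=6) has no partner → padded with NULL.
- l (bin_id=9) has no partner → padded with NULL.
- l (bin_id=2) pairs with 3 row(s) of r.
- 3 row(s) from r found no l partner → padded with NULL.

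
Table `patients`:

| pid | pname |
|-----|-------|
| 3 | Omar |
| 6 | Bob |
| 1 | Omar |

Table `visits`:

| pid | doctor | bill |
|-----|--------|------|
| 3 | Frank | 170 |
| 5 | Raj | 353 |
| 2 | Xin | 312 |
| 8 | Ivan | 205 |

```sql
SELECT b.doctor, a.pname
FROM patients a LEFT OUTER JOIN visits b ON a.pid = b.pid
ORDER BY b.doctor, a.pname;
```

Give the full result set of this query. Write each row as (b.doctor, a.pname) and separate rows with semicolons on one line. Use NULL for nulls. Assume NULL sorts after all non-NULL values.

LEFT JOIN keeps every row from `patients`; unmatched rows get NULL for `visits`'s columns.
Matching on a.pid = b.pid.
- a (pid=3) pairs with 1 row(s) of b.
- a (pid=6) has no partner → padded with NULL.
- a (pid=1) has no partner → padded with NULL.
After projecting and ordering:
b.doctor | a.pname
Frank | Omar
NULL | Bob
NULL | Omar

(Frank, Omar); (NULL, Bob); (NULL, Omar)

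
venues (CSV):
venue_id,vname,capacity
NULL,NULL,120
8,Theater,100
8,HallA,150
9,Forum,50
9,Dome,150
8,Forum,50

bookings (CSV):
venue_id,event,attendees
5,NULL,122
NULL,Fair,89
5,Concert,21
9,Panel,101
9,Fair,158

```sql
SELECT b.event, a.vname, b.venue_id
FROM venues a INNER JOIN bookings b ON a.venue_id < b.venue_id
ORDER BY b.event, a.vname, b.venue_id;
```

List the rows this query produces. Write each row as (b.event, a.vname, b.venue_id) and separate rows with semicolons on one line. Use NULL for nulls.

(Fair, Forum, 9); (Fair, HallA, 9); (Fair, Theater, 9); (Panel, Forum, 9); (Panel, HallA, 9); (Panel, Theater, 9)

INNER JOIN keeps only pairs where the ON condition holds.
Matching on a.venue_id < b.venue_id. A NULL in a compared column never satisfies the condition.
- a[0] venue_id=NULL → no match; dropped.
- a[1] venue_id=8 → 2 match(es) in b → 2 row(s).
- a[2] venue_id=8 → 2 match(es) in b → 2 row(s).
- a[3] venue_id=9 → no match; dropped.
- a[4] venue_id=9 → no match; dropped.
- a[5] venue_id=8 → 2 match(es) in b → 2 row(s).
After projecting and ordering:
b.event | a.vname | b.venue_id
Fair | Forum | 9
Fair | HallA | 9
Fair | Theater | 9
Panel | Forum | 9
Panel | HallA | 9
Panel | Theater | 9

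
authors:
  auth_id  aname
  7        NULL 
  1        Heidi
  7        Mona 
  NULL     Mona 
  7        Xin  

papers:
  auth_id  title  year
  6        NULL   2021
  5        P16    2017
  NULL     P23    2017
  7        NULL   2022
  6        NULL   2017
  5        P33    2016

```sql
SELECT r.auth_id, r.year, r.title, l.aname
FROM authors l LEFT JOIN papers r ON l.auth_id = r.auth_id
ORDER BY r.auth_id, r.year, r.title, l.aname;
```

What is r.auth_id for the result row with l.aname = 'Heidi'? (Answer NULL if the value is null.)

LEFT JOIN keeps every row from `authors`; unmatched rows get NULL for `papers`'s columns.
Matching on l.auth_id = r.auth_id. A NULL in a compared column never satisfies the condition.
Matched pairs: 3; unmatched l rows kept: 2.

NULL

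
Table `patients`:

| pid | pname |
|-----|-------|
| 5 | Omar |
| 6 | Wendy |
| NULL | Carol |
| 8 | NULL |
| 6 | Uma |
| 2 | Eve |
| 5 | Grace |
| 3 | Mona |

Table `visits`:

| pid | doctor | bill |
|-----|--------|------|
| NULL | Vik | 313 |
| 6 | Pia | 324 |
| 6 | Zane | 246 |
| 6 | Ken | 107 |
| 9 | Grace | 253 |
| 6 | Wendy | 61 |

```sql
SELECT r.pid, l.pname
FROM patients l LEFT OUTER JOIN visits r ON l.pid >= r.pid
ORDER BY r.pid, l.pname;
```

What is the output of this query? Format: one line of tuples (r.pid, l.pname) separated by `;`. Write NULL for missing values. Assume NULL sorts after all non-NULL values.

(6, Uma); (6, Uma); (6, Uma); (6, Uma); (6, Wendy); (6, Wendy); (6, Wendy); (6, Wendy); (6, NULL); (6, NULL); (6, NULL); (6, NULL); (NULL, Carol); (NULL, Eve); (NULL, Grace); (NULL, Mona); (NULL, Omar)

LEFT JOIN keeps every row from `patients`; unmatched rows get NULL for `visits`'s columns.
Matching on l.pid >= r.pid. A NULL in a compared column never satisfies the condition.
- pid=5: no r row matches, row kept with r columns NULL.
- pid=6: 4 matching r row(s), so 4 row(s) emitted.
- pid=NULL: no r row matches, row kept with r columns NULL.
- pid=8: 4 matching r row(s), so 4 row(s) emitted.
- pid=6: 4 matching r row(s), so 4 row(s) emitted.
- pid=2: no r row matches, row kept with r columns NULL.
- pid=5: no r row matches, row kept with r columns NULL.
- pid=3: no r row matches, row kept with r columns NULL.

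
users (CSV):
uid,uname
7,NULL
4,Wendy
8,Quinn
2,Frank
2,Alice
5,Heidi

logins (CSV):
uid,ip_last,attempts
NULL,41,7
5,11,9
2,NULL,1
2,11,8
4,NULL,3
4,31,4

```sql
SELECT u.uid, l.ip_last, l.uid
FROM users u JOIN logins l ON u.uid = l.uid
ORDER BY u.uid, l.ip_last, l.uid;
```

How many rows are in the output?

7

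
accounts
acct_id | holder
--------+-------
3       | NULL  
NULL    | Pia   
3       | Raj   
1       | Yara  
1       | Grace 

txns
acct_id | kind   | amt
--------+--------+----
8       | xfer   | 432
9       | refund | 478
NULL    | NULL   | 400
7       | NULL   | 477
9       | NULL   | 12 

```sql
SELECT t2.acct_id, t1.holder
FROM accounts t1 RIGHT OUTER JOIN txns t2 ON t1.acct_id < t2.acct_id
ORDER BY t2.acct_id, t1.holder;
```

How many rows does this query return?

RIGHT JOIN keeps every row from `txns`; unmatched rows get NULL for `accounts`'s columns.
Matching on t1.acct_id < t2.acct_id. A NULL in a compared column never satisfies the condition.
Matched pairs: 16; unmatched t2 rows kept: 1.
Total: 16 matched + 1 padded = 17 rows.

17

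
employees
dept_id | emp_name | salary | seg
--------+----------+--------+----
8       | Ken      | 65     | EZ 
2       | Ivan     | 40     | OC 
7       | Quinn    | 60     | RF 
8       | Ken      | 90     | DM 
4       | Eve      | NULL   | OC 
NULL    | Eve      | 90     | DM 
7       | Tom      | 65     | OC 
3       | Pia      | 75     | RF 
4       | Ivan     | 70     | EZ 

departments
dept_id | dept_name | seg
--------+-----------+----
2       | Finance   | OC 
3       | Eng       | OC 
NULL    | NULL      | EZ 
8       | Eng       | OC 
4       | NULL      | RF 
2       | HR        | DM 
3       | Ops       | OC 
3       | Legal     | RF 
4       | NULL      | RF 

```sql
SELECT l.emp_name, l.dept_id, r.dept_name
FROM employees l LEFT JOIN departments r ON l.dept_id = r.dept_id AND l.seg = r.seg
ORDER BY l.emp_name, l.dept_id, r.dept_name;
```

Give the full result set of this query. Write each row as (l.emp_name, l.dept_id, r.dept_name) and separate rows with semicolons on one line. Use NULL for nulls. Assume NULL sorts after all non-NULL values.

LEFT JOIN keeps every row from `employees`; unmatched rows get NULL for `departments`'s columns.
Matching on l.dept_id = r.dept_id AND l.seg = r.seg. A NULL in a compared column never satisfies the condition.
Matched pairs: 2; unmatched l rows kept: 7.

(Eve, 4, NULL); (Eve, NULL, NULL); (Ivan, 2, Finance); (Ivan, 4, NULL); (Ken, 8, NULL); (Ken, 8, NULL); (Pia, 3, Legal); (Quinn, 7, NULL); (Tom, 7, NULL)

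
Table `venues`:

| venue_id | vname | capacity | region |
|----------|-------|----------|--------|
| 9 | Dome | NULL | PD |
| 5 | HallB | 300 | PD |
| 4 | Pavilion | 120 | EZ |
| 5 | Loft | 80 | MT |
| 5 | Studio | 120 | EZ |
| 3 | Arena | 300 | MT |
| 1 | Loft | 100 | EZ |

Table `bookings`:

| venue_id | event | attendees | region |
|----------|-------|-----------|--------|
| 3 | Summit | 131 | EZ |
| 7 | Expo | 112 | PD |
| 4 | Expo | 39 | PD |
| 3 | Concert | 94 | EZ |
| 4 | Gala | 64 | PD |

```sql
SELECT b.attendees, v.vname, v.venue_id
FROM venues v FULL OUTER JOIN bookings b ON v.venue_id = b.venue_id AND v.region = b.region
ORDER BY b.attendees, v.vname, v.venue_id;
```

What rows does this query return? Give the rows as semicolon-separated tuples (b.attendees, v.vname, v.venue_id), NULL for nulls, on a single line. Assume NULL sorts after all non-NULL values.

FULL OUTER JOIN keeps every row from both sides; unmatched rows get NULL for the other side's columns.
Matching on v.venue_id = b.venue_id AND v.region = b.region.
- v row (venue_id=9, region=PD): no match → kept, b columns NULL.
- v row (venue_id=5, region=PD): no match → kept, b columns NULL.
- v row (venue_id=4, region=EZ): no match → kept, b columns NULL.
- v row (venue_id=5, region=MT): no match → kept, b columns NULL.
- v row (venue_id=5, region=EZ): no match → kept, b columns NULL.
- v row (venue_id=3, region=MT): no match → kept, b columns NULL.
- v row (venue_id=1, region=EZ): no match → kept, b columns NULL.
- plus 5 unmatched b row(s), each kept with NULL v columns.

(39, NULL, NULL); (64, NULL, NULL); (94, NULL, NULL); (112, NULL, NULL); (131, NULL, NULL); (NULL, Arena, 3); (NULL, Dome, 9); (NULL, HallB, 5); (NULL, Loft, 1); (NULL, Loft, 5); (NULL, Pavilion, 4); (NULL, Studio, 5)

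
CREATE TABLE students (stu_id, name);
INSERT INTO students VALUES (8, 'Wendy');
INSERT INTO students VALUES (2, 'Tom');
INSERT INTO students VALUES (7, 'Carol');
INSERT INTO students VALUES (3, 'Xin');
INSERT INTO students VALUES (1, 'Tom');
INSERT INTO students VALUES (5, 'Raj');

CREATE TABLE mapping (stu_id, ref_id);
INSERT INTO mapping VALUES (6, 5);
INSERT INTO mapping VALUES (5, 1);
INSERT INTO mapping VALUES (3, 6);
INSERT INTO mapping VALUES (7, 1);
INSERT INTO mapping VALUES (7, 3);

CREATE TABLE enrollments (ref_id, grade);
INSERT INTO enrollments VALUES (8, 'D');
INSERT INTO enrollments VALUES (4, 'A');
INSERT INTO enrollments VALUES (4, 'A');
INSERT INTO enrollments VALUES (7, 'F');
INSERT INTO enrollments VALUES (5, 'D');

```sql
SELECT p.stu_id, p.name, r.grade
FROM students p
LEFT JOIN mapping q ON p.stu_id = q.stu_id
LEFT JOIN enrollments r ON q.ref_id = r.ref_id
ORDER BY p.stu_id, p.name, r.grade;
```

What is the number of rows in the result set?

7

Evaluate left to right. First `students p LEFT JOIN mapping q` on stu_id: 7 row(s).
Then LEFT JOIN `enrollments r` on ref_id: each of those 7 rows is kept; rows whose q.ref_id has no match in r get NULL for r's columns.
Result: 7 row(s).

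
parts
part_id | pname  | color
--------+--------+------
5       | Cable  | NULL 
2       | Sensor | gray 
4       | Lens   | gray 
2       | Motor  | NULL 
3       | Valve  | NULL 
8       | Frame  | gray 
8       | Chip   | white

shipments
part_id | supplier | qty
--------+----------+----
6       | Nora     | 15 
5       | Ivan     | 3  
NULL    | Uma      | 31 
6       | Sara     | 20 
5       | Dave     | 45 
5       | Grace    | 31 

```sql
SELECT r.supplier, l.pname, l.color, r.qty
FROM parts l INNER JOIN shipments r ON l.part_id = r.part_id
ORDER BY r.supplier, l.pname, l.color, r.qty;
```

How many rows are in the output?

INNER JOIN keeps only pairs where the ON condition holds.
Matching on l.part_id = r.part_id. A NULL in a compared column never satisfies the condition.
- l[0] part_id=5 → 3 match(es) in r → 3 row(s).
- l[1] part_id=2 → no match; dropped.
- l[2] part_id=4 → no match; dropped.
- l[3] part_id=2 → no match; dropped.
- l[4] part_id=3 → no match; dropped.
- l[5] part_id=8 → no match; dropped.
- l[6] part_id=8 → no match; dropped.
Total: 3 rows.

3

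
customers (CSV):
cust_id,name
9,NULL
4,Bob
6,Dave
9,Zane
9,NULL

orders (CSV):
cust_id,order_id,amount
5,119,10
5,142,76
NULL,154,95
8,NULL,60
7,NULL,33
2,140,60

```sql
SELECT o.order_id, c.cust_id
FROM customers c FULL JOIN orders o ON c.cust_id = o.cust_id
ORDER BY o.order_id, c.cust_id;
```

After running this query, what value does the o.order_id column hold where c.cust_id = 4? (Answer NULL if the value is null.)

NULL

FULL OUTER JOIN keeps every row from both sides; unmatched rows get NULL for the other side's columns.
Matching on c.cust_id = o.cust_id. A NULL in a compared column never satisfies the condition.
Matched pairs: 0; unmatched c rows kept: 5; unmatched o rows kept: 6.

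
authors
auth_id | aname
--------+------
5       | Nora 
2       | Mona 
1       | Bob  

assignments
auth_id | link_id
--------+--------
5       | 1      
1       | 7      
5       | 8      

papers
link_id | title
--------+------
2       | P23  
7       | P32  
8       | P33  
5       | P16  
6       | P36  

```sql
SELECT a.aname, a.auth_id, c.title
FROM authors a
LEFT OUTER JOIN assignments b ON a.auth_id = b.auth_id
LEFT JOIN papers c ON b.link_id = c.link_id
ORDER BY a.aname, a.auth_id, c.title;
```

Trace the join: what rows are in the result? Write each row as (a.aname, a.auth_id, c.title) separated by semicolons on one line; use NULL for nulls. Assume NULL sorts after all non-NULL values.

(Bob, 1, P32); (Mona, 2, NULL); (Nora, 5, P33); (Nora, 5, NULL)

Evaluate left to right. First `authors a LEFT JOIN assignments b` on auth_id: 4 row(s).
Then LEFT JOIN `papers c` on link_id: each of those 4 rows is kept; rows whose b.link_id has no match in c get NULL for c's columns.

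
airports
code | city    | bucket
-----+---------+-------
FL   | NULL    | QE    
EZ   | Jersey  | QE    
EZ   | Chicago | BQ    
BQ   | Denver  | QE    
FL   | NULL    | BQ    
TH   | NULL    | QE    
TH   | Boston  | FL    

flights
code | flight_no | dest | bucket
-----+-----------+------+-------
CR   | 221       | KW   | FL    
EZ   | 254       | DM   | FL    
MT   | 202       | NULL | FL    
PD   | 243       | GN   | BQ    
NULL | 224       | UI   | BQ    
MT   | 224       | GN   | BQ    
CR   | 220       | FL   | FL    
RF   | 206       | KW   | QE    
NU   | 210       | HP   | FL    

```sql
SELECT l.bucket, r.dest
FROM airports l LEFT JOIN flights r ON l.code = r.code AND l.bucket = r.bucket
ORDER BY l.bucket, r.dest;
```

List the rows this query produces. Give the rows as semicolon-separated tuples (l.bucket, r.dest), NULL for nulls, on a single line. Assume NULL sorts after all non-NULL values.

LEFT JOIN keeps every row from `airports`; unmatched rows get NULL for `flights`'s columns.
Matching on l.code = r.code AND l.bucket = r.bucket. A NULL in a compared column never satisfies the condition.
- code=FL, bucket=QE: no r row matches, row kept with r columns NULL.
- code=EZ, bucket=QE: no r row matches, row kept with r columns NULL.
- code=EZ, bucket=BQ: no r row matches, row kept with r columns NULL.
- code=BQ, bucket=QE: no r row matches, row kept with r columns NULL.
- code=FL, bucket=BQ: no r row matches, row kept with r columns NULL.
- code=TH, bucket=QE: no r row matches, row kept with r columns NULL.
- code=TH, bucket=FL: no r row matches, row kept with r columns NULL.
After projecting and ordering:
l.bucket | r.dest
BQ | NULL
BQ | NULL
FL | NULL
QE | NULL
QE | NULL
QE | NULL
QE | NULL

(BQ, NULL); (BQ, NULL); (FL, NULL); (QE, NULL); (QE, NULL); (QE, NULL); (QE, NULL)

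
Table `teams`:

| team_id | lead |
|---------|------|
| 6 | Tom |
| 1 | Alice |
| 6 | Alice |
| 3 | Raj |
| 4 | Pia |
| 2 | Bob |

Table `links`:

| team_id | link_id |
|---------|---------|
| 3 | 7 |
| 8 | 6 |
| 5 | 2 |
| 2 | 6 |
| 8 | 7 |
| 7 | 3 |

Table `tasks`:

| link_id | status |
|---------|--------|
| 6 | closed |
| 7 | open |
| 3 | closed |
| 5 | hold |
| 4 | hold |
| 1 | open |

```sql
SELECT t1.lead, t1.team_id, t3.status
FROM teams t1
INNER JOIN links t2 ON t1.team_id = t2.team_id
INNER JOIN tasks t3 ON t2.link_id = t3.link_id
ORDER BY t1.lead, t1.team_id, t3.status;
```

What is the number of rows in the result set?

2

Evaluate left to right. First `teams t1 INNER JOIN links t2` on team_id: 2 row(s).
Then INNER JOIN `tasks t3` on link_id: keep only rows whose t2.link_id appears in t3.
Result: 2 row(s).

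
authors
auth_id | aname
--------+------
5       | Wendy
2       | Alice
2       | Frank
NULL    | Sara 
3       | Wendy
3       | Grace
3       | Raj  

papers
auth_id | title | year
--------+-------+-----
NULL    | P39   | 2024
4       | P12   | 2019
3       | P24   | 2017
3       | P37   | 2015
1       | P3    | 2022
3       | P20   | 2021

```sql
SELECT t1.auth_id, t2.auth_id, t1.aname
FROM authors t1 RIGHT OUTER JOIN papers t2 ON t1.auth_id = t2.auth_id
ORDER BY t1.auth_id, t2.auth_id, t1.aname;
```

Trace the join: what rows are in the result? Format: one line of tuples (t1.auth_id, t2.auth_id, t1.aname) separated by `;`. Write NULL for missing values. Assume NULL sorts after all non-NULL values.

(3, 3, Grace); (3, 3, Grace); (3, 3, Grace); (3, 3, Raj); (3, 3, Raj); (3, 3, Raj); (3, 3, Wendy); (3, 3, Wendy); (3, 3, Wendy); (NULL, 1, NULL); (NULL, 4, NULL); (NULL, NULL, NULL)

RIGHT JOIN keeps every row from `papers`; unmatched rows get NULL for `authors`'s columns.
Matching on t1.auth_id = t2.auth_id. A NULL in a compared column never satisfies the condition.
- t1[0] auth_id=5 → no match.
- t1[1] auth_id=2 → no match.
- t1[2] auth_id=2 → no match.
- t1[3] auth_id=NULL → no match.
- t1[4] auth_id=3 → 3 match(es) in t2 → 3 row(s).
- t1[5] auth_id=3 → 3 match(es) in t2 → 3 row(s).
- t1[6] auth_id=3 → 3 match(es) in t2 → 3 row(s).
- 3 t2 row(s) had no t1 match → kept, t1 columns NULL.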